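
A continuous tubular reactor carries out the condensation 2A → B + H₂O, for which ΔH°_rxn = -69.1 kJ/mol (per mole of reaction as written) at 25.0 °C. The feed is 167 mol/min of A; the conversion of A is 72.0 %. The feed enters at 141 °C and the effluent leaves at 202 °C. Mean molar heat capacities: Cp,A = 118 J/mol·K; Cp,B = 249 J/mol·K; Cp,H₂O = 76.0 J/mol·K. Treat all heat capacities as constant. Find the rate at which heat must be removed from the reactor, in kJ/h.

Extent of reaction ξ = 0.720 × 167 / 2 = 60.12 mol/min
Reaction term: ξ·ΔH°_rxn = 60.12 × -69.1 = -4154.3 kJ/min
Sensible, feed 141→25 °C: -2285.9 kJ/min
Outlet flows (mol/min): A 46.76, B 60.12, H₂O 60.12
Sensible, products 25→202 °C: 4435 kJ/min
Q = ΔH = -2005.2 kJ/min = -33.419 kW
Heat removed = 120310 kJ/h

Q_out = 120000 kJ/h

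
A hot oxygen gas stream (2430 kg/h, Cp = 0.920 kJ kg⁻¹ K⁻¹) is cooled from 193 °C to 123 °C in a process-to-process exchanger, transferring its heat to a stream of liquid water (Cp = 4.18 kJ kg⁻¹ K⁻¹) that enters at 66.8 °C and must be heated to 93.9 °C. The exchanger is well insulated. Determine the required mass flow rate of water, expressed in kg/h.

ṁ_c = 1380 kg/h

Heat released by hot stream: Q = 2430 × 0.920 × (193 − 123) = 156490 kJ/h
Energy balance on cold side (adiabatic exchanger): Q = ṁ_c·Cp_c·(T_c,out − T_c,in)
ṁ_c = 156490 / [4.18 × (93.9 − 66.8)] = 1381.5 kg/h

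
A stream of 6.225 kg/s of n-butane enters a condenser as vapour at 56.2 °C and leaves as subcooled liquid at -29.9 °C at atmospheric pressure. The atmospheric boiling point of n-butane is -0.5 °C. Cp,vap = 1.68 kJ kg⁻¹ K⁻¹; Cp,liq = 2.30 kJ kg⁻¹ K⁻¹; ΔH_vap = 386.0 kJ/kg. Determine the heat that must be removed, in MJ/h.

vapour 56.2→-0.5 °C: -95.256 kJ/kg
condensation at -0.5 °C: -386 kJ/kg
liquid -0.5→-29.9 °C: -67.62 kJ/kg
Δh = -95.256 + -386 + -67.62 = -548.88 kJ/kg
Q = ṁ·Δh = 6.225 kg/s × -548.88 kJ/kg = -3416.8 kJ/s
|Q| = 3416.8 kW = 12300 MJ/h

Q_c = 12300 MJ/h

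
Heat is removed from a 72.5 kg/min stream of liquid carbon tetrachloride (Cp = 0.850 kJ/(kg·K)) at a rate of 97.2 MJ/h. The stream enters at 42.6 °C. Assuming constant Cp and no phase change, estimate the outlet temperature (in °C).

T_out = 16.3 °C

Q = 97.2 MJ/h = 1620 kJ/min
ΔT = Q/(ṁ·Cp) = 1620/(72.5×0.850) = 26.288 K
T_out = 42.6 − 26.288 = 16.312 °C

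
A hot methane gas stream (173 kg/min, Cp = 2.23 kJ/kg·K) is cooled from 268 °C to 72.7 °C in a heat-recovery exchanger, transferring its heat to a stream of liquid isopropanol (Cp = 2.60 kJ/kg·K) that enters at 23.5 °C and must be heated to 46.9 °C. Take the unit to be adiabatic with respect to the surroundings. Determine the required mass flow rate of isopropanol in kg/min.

ṁ_c = 1240 kg/min

Heat released by hot stream: Q = 173 × 2.23 × (268 − 72.7) = 75345 kJ/min
Energy balance on cold side (adiabatic exchanger): Q = ṁ_c·Cp_c·(T_c,out − T_c,in)
ṁ_c = 75345 / [2.60 × (46.9 − 23.5)] = 1238.4 kg/min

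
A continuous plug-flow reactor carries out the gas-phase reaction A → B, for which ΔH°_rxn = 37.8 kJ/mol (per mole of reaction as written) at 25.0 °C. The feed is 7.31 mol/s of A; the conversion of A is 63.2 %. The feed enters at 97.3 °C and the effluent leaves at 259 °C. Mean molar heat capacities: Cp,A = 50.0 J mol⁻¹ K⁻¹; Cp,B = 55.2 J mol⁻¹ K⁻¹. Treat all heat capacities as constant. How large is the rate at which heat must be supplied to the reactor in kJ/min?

Extent of reaction ξ = 0.632 × 7.31 = 4.6199 mol/s
Reaction term: ξ·ΔH°_rxn = 4.6199 × 37.8 = 174.63 kJ/s
Sensible, feed 97.3→25 °C: -26.426 kJ/s
Outlet flows (mol/s): A 2.6901, B 4.6199
Sensible, products 25→259 °C: 91.149 kJ/s
Q = ΔH = 239.36 kJ/s = 239.36 kW
Heat supplied = 14361 kJ/min

Q_in = 14400 kJ/min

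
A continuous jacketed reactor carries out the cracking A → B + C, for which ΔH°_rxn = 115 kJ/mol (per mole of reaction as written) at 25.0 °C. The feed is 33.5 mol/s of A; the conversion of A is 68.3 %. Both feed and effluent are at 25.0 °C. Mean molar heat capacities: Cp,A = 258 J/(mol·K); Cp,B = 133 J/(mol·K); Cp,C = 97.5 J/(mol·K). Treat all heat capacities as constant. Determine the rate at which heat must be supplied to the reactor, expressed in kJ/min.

Extent of reaction ξ = 0.683 × 33.5 = 22.881 mol/s
Reaction term: ξ·ΔH°_rxn = 22.881 × 115 = 2631.3 kJ/s
Q = ΔH = 2631.3 kJ/s = 2631.3 kW
Heat supplied = 157880 kJ/min

Q_in = 158000 kJ/min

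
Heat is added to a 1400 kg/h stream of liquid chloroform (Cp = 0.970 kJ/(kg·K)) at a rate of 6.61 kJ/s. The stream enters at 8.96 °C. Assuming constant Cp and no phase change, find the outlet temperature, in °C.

T_out = 26.5 °C

Q = 6.61 kJ/s = 23796 kJ/h
ΔT = Q/(ṁ·Cp) = 23796/(1400×0.970) = 17.523 K
T_out = 8.96 + 17.523 = 26.483 °C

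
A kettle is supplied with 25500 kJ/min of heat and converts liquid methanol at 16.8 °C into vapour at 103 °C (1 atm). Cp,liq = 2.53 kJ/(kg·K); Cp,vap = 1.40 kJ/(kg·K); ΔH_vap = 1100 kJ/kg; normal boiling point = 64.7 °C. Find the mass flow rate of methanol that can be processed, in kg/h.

ṁ = 1200 kg/h

Δh = 2.53×(64.7−16.8) + 1100 + 1.40×(103−64.7) = 1274.8 kJ/kg
Q = 25500 kJ/min = 425 kJ/s = 1.53e+06 kJ/h
ṁ = Q/Δh = 1.53e+06 / 1274.8 = 1200.2 kg/h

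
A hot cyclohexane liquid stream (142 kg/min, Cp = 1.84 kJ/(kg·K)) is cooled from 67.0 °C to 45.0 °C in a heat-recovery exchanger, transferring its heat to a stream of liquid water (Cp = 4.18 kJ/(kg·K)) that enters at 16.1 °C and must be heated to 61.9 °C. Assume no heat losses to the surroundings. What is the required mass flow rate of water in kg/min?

Heat released by hot stream: Q = 142 × 1.84 × (67.0 − 45.0) = 5748.2 kJ/min
Energy balance on cold side (adiabatic exchanger): Q = ṁ_c·Cp_c·(T_c,out − T_c,in)
ṁ_c = 5748.2 / [4.18 × (61.9 − 16.1)] = 30.025 kg/min

ṁ_c = 30.0 kg/min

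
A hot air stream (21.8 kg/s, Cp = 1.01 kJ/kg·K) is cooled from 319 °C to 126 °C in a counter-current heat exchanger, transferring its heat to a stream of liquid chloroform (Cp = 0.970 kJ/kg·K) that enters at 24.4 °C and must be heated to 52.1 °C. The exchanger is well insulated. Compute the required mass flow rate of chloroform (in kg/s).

ṁ_c = 158 kg/s

Heat released by hot stream: Q = 21.8 × 1.01 × (319 − 126) = 4249.5 kJ/s
Energy balance on cold side (adiabatic exchanger): Q = ṁ_c·Cp_c·(T_c,out − T_c,in)
ṁ_c = 4249.5 / [0.970 × (52.1 − 24.4)] = 158.16 kg/s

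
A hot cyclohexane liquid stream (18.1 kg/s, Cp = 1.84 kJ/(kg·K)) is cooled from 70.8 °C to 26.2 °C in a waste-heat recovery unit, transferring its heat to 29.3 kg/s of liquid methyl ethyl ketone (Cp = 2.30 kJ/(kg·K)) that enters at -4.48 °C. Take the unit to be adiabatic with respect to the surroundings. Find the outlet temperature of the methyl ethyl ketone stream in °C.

T_c,out = 17.6 °C

Heat released by hot stream: Q = 18.1 × 1.84 × (70.8 − 26.2) = 1485.4 kJ/s
Energy balance on cold side (adiabatic exchanger): Q = ṁ_c·Cp_c·(T_c,out − T_c,in)
T_c,out = -4.48 + 1485.4/(29.3 × 2.30) = 17.561 °C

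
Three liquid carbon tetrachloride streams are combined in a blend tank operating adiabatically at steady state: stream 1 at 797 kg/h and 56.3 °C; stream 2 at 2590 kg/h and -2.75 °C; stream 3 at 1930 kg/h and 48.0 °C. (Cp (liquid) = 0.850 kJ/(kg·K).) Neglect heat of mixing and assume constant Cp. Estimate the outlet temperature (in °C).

Adiabatic, steady state ⇒ Σ ṁᵢCp,ᵢ(T_out − Tᵢ) = 0
Σ ṁᵢCp,ᵢTᵢ = 797×0.850×56.3 + 2590×0.850×-2.75 + 1930×0.850×48.0 = 110830
Σ ṁᵢCp,ᵢ = 797×0.850 + 2590×0.850 + 1930×0.850 = 4519.4
T_out = 110830 / 4519.4 = 24.523 °C

T_out = 24.5 °C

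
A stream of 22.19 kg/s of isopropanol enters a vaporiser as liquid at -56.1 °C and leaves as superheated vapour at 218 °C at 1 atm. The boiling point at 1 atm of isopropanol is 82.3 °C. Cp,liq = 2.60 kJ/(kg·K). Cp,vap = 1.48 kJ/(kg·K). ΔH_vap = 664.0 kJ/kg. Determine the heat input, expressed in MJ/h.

liquid -56.1→82.3 °C: 359.84 kJ/kg
vaporisation at 82.3 °C: 664 kJ/kg
vapour 82.3→218 °C: 200.84 kJ/kg
Δh = 359.84 + 664 + 200.84 = 1224.7 kJ/kg
Q = ṁ·Δh = 22.19 kg/s × 1224.7 kJ/kg = 27176 kJ/s
|Q| = 27176 kW = 97832 MJ/h

Q = 97800 MJ/h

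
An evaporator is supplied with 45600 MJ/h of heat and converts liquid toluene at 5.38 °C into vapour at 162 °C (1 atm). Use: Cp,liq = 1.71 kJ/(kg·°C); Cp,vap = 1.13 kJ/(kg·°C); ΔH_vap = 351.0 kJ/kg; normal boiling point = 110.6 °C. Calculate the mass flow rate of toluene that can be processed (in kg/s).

Δh = 1.71×(110.6−5.38) + 351.0 + 1.13×(162−110.6) = 589.01 kJ/kg
Q = 45600 MJ/h = 12667 kJ/s = 12667 kJ/s
ṁ = Q/Δh = 12667 / 589.01 = 21.505 kg/s

ṁ = 21.5 kg/s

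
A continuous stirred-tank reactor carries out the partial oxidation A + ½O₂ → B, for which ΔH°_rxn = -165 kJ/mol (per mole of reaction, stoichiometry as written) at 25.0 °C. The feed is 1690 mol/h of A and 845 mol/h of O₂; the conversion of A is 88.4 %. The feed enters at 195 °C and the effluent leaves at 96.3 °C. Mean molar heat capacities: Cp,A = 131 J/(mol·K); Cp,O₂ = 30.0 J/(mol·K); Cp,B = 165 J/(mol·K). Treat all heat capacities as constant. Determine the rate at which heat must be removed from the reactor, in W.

Q_out = 74700 W

Extent of reaction ξ = 0.884 × 1690 = 1494 mol/h
Reaction term: ξ·ΔH°_rxn = 1494 × -165 = -246500 kJ/h
Sensible, feed 195→25 °C: -41946 kJ/h
Outlet flows (mol/h): A 196.04, O₂ 98.02, B 1494
Sensible, products 25→96.3 °C: 19616 kJ/h
Q = ΔH = -268830 kJ/h = -74.676 kW
Heat removed = 74676 W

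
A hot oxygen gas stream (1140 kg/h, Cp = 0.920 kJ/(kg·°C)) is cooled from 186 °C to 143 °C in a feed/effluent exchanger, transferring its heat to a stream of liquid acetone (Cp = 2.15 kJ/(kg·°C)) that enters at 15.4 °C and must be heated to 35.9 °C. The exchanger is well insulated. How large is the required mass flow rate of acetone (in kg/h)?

Heat released by hot stream: Q = 1140 × 0.920 × (186 − 143) = 45098 kJ/h
Energy balance on cold side (adiabatic exchanger): Q = ṁ_c·Cp_c·(T_c,out − T_c,in)
ṁ_c = 45098 / [2.15 × (35.9 − 15.4)] = 1023.2 kg/h

ṁ_c = 1020 kg/h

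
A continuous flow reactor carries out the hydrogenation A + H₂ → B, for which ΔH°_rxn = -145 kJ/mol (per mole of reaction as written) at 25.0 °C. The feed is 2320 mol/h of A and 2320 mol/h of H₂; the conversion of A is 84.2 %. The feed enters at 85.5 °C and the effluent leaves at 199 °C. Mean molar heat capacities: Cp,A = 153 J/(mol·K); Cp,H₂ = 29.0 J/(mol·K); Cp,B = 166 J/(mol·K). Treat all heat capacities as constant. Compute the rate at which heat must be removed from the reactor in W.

Q_out = 66900 W

Extent of reaction ξ = 0.842 × 2320 = 1953.4 mol/h
Reaction term: ξ·ΔH°_rxn = 1953.4 × -145 = -283250 kJ/h
Sensible, feed 85.5→25 °C: -25546 kJ/h
Outlet flows (mol/h): A 366.56, H₂ 366.56, B 1953.4
Sensible, products 25→199 °C: 68031 kJ/h
Q = ΔH = -240760 kJ/h = -66.879 kW
Heat removed = 66879 W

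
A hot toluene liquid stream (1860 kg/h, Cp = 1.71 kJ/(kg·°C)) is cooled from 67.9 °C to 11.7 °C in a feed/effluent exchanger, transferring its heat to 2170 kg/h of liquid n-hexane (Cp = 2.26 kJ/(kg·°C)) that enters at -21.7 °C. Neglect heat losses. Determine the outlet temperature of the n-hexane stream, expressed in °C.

T_c,out = 14.7 °C

Heat released by hot stream: Q = 1860 × 1.71 × (67.9 − 11.7) = 178750 kJ/h
Energy balance on cold side (adiabatic exchanger): Q = ṁ_c·Cp_c·(T_c,out − T_c,in)
T_c,out = -21.7 + 178750/(2170 × 2.26) = 14.748 °C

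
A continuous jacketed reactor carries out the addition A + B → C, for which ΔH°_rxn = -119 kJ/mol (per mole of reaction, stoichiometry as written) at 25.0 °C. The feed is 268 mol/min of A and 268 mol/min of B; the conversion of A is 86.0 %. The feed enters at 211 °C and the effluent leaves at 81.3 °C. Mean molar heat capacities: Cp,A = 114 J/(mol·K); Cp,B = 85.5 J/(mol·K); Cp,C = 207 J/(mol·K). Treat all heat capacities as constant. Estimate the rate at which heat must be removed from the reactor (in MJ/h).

Extent of reaction ξ = 0.860 × 268 = 230.48 mol/min
Reaction term: ξ·ΔH°_rxn = 230.48 × -119 = -27427 kJ/min
Sensible, feed 211→25 °C: -9944.7 kJ/min
Outlet flows (mol/min): A 37.52, B 37.52, C 230.48
Sensible, products 25→81.3 °C: 3107.5 kJ/min
Q = ΔH = -34264 kJ/min = -571.07 kW
Heat removed = 2055.9 MJ/h

Q_out = 2060 MJ/h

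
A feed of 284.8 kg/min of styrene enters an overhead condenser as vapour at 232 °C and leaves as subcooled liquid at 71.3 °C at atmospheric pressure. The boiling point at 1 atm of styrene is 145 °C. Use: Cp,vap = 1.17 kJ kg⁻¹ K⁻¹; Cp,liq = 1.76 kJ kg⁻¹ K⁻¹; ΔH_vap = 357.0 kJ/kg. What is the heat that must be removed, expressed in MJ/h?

Q_c = 10100 MJ/h

vapour 232→145 °C: -101.79 kJ/kg
condensation at 145 °C: -357 kJ/kg
liquid 145→71.3 °C: -129.71 kJ/kg
Δh = -101.79 + -357 + -129.71 = -588.5 kJ/kg
Q = ṁ·Δh = 284.8 kg/min × -588.5 kJ/kg = -167610 kJ/min
|Q| = 2793.4 kW = 10056 MJ/h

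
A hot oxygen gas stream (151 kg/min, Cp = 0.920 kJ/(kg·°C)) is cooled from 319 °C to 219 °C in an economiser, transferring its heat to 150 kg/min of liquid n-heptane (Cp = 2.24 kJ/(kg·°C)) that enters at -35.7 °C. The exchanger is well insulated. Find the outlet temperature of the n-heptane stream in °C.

Heat released by hot stream: Q = 151 × 0.920 × (319 − 219) = 13892 kJ/min
Energy balance on cold side (adiabatic exchanger): Q = ṁ_c·Cp_c·(T_c,out − T_c,in)
T_c,out = -35.7 + 13892/(150 × 2.24) = 5.6452 °C

T_c,out = 5.65 °C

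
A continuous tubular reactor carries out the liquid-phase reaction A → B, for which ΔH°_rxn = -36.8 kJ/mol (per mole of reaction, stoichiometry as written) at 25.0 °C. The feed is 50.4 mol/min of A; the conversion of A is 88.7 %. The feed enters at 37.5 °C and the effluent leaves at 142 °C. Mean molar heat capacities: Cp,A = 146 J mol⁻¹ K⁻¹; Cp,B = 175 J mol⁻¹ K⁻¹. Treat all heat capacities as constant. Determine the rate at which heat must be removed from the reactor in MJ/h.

Q_out = 43.5 MJ/h

Extent of reaction ξ = 0.887 × 50.4 = 44.705 mol/min
Reaction term: ξ·ΔH°_rxn = 44.705 × -36.8 = -1645.1 kJ/min
Sensible, feed 37.5→25 °C: -91.98 kJ/min
Outlet flows (mol/min): A 5.6952, B 44.705
Sensible, products 25→142 °C: 1012.6 kJ/min
Q = ΔH = -724.5 kJ/min = -12.075 kW
Heat removed = 43.47 MJ/h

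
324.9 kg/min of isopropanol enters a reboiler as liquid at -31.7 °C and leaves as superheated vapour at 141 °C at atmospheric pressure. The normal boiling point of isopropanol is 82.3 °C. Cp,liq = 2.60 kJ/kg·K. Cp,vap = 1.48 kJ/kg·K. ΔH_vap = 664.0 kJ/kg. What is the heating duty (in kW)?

Q = 5670 kW

liquid -31.7→82.3 °C: 296.4 kJ/kg
vaporisation at 82.3 °C: 664 kJ/kg
vapour 82.3→141 °C: 86.876 kJ/kg
Δh = 296.4 + 664 + 86.876 = 1047.3 kJ/kg
Q = ṁ·Δh = 324.9 kg/min × 1047.3 kJ/kg = 340260 kJ/min
|Q| = 5671 kW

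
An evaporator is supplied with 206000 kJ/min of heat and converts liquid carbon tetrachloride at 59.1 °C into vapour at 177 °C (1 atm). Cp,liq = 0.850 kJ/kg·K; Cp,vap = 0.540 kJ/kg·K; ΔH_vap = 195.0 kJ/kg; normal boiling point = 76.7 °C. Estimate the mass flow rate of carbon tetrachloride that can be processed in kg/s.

ṁ = 13.0 kg/s

Δh = 0.850×(76.7−59.1) + 195.0 + 0.540×(177−76.7) = 264.12 kJ/kg
Q = 206000 kJ/min = 3433.3 kJ/s = 3433.3 kJ/s
ṁ = Q/Δh = 3433.3 / 264.12 = 12.999 kg/s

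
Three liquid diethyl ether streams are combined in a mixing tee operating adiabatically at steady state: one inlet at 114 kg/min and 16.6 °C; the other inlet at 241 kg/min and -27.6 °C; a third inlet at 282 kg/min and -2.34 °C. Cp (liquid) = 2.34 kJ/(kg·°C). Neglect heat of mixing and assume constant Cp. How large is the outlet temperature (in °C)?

T_out = -8.51 °C

Energy balance with Q = 0: Σ ṁᵢCp,ᵢ(T_out − Tᵢ) = 0
Σ ṁᵢCp,ᵢTᵢ = 114×2.34×16.6 + 241×2.34×-27.6 + 282×2.34×-2.34 = -12681
Σ ṁᵢCp,ᵢ = 114×2.34 + 241×2.34 + 282×2.34 = 1490.6
T_out = -12681 / 1490.6 = -8.5072 °C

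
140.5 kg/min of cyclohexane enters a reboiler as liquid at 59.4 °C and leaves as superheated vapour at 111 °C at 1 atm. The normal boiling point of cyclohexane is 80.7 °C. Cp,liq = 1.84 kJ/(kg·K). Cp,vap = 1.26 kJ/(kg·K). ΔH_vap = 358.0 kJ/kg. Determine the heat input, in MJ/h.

liquid 59.4→80.7 °C: 39.192 kJ/kg
vaporisation at 80.7 °C: 358 kJ/kg
vapour 80.7→111 °C: 38.178 kJ/kg
Δh = 39.192 + 358 + 38.178 = 435.37 kJ/kg
Q = ṁ·Δh = 140.5 kg/min × 435.37 kJ/kg = 61169 kJ/min
|Q| = 1019.5 kW = 3670.2 MJ/h

Q = 3670 MJ/h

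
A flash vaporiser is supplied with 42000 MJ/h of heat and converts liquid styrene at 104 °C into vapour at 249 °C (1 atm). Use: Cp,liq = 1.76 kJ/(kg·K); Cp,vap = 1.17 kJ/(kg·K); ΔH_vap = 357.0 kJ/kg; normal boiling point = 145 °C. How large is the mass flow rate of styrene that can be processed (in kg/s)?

ṁ = 21.2 kg/s

Δh = 1.76×(145−104) + 357.0 + 1.17×(249−145) = 550.84 kJ/kg
Q = 42000 MJ/h = 11667 kJ/s = 11667 kJ/s
ṁ = Q/Δh = 11667 / 550.84 = 21.18 kg/s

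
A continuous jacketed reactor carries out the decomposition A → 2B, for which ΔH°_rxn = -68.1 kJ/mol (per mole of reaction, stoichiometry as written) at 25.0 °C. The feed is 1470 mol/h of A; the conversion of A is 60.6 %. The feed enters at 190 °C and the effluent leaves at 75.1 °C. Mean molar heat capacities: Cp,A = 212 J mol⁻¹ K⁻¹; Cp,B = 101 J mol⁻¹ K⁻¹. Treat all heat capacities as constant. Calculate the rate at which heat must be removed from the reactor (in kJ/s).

Q_out = 26.9 kJ/s

Extent of reaction ξ = 0.606 × 1470 = 890.82 mol/h
Reaction term: ξ·ΔH°_rxn = 890.82 × -68.1 = -60665 kJ/h
Sensible, feed 190→25 °C: -51421 kJ/h
Outlet flows (mol/h): A 579.18, B 1781.6
Sensible, products 25→75.1 °C: 15167 kJ/h
Q = ΔH = -96919 kJ/h = -26.922 kW
Heat removed = 26.922 kJ/s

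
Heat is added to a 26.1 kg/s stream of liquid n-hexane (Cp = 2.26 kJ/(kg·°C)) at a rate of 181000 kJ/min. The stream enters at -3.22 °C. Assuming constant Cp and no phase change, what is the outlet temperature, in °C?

T_out = 47.9 °C

Q = 181000 kJ/min = 3016.7 kJ/s
ΔT = Q/(ṁ·Cp) = 3016.7/(26.1×2.26) = 51.142 K
T_out = -3.22 + 51.142 = 47.922 °C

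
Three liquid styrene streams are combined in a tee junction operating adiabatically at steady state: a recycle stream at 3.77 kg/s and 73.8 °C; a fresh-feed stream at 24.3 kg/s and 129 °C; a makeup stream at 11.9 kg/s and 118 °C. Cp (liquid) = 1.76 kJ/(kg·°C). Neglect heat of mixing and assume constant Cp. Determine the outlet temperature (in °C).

Energy balance with Q = 0: Σ ṁᵢCp,ᵢ(T_out − Tᵢ) = 0
Σ ṁᵢCp,ᵢTᵢ = 3.77×1.76×73.8 + 24.3×1.76×129 + 11.9×1.76×118 = 8478.1
Σ ṁᵢCp,ᵢ = 3.77×1.76 + 24.3×1.76 + 11.9×1.76 = 70.347
T_out = 8478.1 / 70.347 = 120.52 °C

T_out = 121 °C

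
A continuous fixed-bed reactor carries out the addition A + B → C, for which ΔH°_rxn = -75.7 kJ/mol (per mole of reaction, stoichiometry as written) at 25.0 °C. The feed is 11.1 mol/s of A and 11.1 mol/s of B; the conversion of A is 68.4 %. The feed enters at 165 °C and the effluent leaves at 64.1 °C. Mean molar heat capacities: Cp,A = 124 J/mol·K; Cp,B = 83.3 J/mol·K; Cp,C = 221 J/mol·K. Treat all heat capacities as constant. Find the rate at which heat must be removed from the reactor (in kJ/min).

Q_out = 48200 kJ/min

Extent of reaction ξ = 0.684 × 11.1 = 7.5924 mol/s
Reaction term: ξ·ΔH°_rxn = 7.5924 × -75.7 = -574.74 kJ/s
Sensible, feed 165→25 °C: -322.14 kJ/s
Outlet flows (mol/s): A 3.5076, B 3.5076, C 7.5924
Sensible, products 25→64.1 °C: 94.037 kJ/s
Q = ΔH = -802.85 kJ/s = -802.85 kW
Heat removed = 48171 kJ/min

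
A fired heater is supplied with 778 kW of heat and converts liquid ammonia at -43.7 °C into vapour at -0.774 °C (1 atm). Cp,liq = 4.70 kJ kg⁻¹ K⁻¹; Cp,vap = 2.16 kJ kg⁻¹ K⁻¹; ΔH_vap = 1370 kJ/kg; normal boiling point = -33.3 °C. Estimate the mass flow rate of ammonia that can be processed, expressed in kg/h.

Δh = 4.70×(-33.3−-43.7) + 1370 + 2.16×(-0.774−-33.3) = 1489.1 kJ/kg
Q = 778 kW = 778 kJ/s = 2.8008e+06 kJ/h
ṁ = Q/Δh = 2.8008e+06 / 1489.1 = 1880.8 kg/h

ṁ = 1880 kg/h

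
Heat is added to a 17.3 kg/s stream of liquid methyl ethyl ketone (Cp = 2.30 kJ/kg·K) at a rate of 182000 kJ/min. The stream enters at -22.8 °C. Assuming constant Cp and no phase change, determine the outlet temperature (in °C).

Q = 182000 kJ/min = 3033.3 kJ/s
ΔT = Q/(ṁ·Cp) = 3033.3/(17.3×2.30) = 76.234 K
T_out = -22.8 + 76.234 = 53.434 °C

T_out = 53.4 °C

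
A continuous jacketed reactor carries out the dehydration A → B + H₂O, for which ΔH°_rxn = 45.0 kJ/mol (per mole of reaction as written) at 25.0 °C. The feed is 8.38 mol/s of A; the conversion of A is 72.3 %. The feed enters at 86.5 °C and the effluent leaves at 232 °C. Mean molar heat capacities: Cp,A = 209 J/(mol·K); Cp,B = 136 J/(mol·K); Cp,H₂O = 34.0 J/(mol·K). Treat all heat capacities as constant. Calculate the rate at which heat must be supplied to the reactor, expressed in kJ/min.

Extent of reaction ξ = 0.723 × 8.38 = 6.0587 mol/s
Reaction term: ξ·ΔH°_rxn = 6.0587 × 45.0 = 272.64 kJ/s
Sensible, feed 86.5→25 °C: -107.71 kJ/s
Outlet flows (mol/s): A 2.3213, B 6.0587, H₂O 6.0587
Sensible, products 25→232 °C: 313.63 kJ/s
Q = ΔH = 478.56 kJ/s = 478.56 kW
Heat supplied = 28714 kJ/min

Q_in = 28700 kJ/min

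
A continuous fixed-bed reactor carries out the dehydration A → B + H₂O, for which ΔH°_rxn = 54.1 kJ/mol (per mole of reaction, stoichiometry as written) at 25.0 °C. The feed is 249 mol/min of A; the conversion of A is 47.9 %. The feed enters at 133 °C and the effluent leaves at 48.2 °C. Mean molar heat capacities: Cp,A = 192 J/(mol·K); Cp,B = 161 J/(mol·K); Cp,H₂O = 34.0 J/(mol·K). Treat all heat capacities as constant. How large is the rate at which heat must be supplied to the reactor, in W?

Q_in = 40100 W

Extent of reaction ξ = 0.479 × 249 = 119.27 mol/min
Reaction term: ξ·ΔH°_rxn = 119.27 × 54.1 = 6452.6 kJ/min
Sensible, feed 133→25 °C: -5163.3 kJ/min
Outlet flows (mol/min): A 129.73, B 119.27, H₂O 119.27
Sensible, products 25→48.2 °C: 1117.4 kJ/min
Q = ΔH = 2406.7 kJ/min = 40.112 kW
Heat supplied = 40112 W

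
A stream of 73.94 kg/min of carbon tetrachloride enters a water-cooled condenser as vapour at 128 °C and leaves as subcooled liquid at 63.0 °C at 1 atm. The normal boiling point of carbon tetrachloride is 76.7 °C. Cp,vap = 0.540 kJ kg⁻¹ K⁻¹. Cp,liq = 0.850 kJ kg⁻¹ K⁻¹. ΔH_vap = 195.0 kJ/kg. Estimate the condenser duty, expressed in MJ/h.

Q_c = 1040 MJ/h

vapour 128→76.7 °C: -27.702 kJ/kg
condensation at 76.7 °C: -195 kJ/kg
liquid 76.7→63.0 °C: -11.645 kJ/kg
Δh = -27.702 + -195 + -11.645 = -234.35 kJ/kg
Q = ṁ·Δh = 73.94 kg/min × -234.35 kJ/kg = -17328 kJ/min
|Q| = 288.79 kW = 1039.7 MJ/h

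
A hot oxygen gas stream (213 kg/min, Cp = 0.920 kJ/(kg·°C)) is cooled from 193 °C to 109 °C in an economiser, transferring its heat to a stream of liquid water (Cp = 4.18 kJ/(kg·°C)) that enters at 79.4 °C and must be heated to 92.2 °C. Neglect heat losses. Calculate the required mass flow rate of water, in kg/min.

ṁ_c = 308 kg/min

Heat released by hot stream: Q = 213 × 0.920 × (193 − 109) = 16461 kJ/min
Energy balance on cold side (adiabatic exchanger): Q = ṁ_c·Cp_c·(T_c,out − T_c,in)
ṁ_c = 16461 / [4.18 × (92.2 − 79.4)] = 307.65 kg/min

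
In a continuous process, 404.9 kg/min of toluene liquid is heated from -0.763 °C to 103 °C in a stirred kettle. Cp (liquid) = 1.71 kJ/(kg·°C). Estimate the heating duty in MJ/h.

Q = 4310 MJ/h

Q = ṁ·Cp·ΔT = 404.9 × 1.71 × (103 − -0.763) = 71843 kJ/min
Converting: 71843 / 60 s = 1197.4 kW
Heating duty = 4310.6 MJ/h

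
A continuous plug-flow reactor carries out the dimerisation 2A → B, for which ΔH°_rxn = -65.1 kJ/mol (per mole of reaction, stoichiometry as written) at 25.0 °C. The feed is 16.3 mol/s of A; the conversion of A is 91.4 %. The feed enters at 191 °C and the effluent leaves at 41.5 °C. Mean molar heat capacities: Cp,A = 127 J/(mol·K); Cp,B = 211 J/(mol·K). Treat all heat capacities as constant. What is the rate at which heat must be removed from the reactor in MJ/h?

Q_out = 2880 MJ/h

Extent of reaction ξ = 0.914 × 16.3 / 2 = 7.4491 mol/s
Reaction term: ξ·ΔH°_rxn = 7.4491 × -65.1 = -484.94 kJ/s
Sensible, feed 191→25 °C: -343.64 kJ/s
Outlet flows (mol/s): A 1.4018, B 7.4491
Sensible, products 25→41.5 °C: 28.872 kJ/s
Q = ΔH = -799.7 kJ/s = -799.7 kW
Heat removed = 2878.9 MJ/h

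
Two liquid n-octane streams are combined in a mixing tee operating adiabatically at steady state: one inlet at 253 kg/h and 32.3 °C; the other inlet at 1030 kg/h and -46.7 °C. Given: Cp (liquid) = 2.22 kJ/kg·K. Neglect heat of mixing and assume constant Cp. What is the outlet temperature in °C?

Energy balance with Q = 0: Σ ṁᵢCp,ᵢ(T_out − Tᵢ) = 0
T_out = Σ ṁᵢCp,ᵢTᵢ / Σ ṁᵢCp,ᵢ
      = -88643 / 2848.3 = -31.122 °C

T_out = -31.1 °C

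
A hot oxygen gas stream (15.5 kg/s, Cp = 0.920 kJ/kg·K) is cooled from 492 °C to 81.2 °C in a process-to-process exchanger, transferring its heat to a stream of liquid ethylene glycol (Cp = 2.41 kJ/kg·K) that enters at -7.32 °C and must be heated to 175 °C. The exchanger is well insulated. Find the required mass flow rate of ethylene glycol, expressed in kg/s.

ṁ_c = 13.3 kg/s

Heat released by hot stream: Q = 15.5 × 0.920 × (492 − 81.2) = 5858 kJ/s
Energy balance on cold side (adiabatic exchanger): Q = ṁ_c·Cp_c·(T_c,out − T_c,in)
ṁ_c = 5858 / [2.41 × (175 − -7.32)] = 13.332 kg/s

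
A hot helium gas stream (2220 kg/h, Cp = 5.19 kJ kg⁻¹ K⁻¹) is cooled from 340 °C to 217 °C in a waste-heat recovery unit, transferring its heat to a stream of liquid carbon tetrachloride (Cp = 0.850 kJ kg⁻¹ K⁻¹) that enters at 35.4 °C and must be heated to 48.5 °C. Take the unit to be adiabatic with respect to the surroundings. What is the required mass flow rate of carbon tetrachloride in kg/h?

Heat released by hot stream: Q = 2220 × 5.19 × (340 − 217) = 1.4172e+06 kJ/h
Energy balance on cold side (adiabatic exchanger): Q = ṁ_c·Cp_c·(T_c,out − T_c,in)
ṁ_c = 1.4172e+06 / [0.850 × (48.5 − 35.4)] = 127270 kg/h

ṁ_c = 127000 kg/h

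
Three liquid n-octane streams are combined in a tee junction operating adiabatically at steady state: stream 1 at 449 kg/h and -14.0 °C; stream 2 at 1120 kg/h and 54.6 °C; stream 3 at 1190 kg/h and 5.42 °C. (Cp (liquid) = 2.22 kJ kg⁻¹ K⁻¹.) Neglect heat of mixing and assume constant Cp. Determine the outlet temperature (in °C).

Adiabatic, steady state ⇒ Σ ṁᵢCp,ᵢ(T_out − Tᵢ) = 0
Σ ṁᵢCp,ᵢTᵢ = 449×2.22×-14.0 + 1120×2.22×54.6 + 1190×2.22×5.42 = 136120
Σ ṁᵢCp,ᵢ = 449×2.22 + 1120×2.22 + 1190×2.22 = 6125
T_out = 136120 / 6125 = 22.224 °C

T_out = 22.2 °C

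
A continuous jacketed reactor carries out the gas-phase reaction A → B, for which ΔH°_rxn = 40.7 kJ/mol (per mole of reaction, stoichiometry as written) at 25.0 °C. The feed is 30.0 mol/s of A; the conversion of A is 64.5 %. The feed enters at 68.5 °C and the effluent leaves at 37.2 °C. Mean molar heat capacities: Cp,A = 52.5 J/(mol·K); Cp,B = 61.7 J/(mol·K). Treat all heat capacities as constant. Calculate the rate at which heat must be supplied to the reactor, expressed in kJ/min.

Extent of reaction ξ = 0.645 × 30.0 = 19.35 mol/s
Reaction term: ξ·ΔH°_rxn = 19.35 × 40.7 = 787.55 kJ/s
Sensible, feed 68.5→25 °C: -68.513 kJ/s
Outlet flows (mol/s): A 10.65, B 19.35
Sensible, products 25→37.2 °C: 21.387 kJ/s
Q = ΔH = 740.42 kJ/s = 740.42 kW
Heat supplied = 44425 kJ/min

Q_in = 44400 kJ/min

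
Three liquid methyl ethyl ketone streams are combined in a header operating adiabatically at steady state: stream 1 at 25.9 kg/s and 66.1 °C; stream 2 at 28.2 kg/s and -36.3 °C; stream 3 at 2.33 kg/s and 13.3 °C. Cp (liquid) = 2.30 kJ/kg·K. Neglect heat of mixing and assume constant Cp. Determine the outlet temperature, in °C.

Energy balance with Q = 0: Σ ṁᵢCp,ᵢ(T_out − Tᵢ) = 0
Σ ṁᵢCp,ᵢTᵢ = 25.9×2.30×66.1 + 28.2×2.30×-36.3 + 2.33×2.30×13.3 = 1654.4
Σ ṁᵢCp,ᵢ = 25.9×2.30 + 28.2×2.30 + 2.33×2.30 = 129.79
T_out = 1654.4 / 129.79 = 12.747 °C

T_out = 12.7 °C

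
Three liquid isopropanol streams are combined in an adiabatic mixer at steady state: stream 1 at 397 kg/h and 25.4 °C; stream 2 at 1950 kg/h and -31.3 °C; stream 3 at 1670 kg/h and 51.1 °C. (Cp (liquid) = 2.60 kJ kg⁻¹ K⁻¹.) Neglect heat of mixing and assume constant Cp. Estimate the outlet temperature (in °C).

No heat crosses the boundary, so H_out = H_in.
T_out = Σ ṁᵢCp,ᵢTᵢ / Σ ṁᵢCp,ᵢ
      = 89403 / 10444 = 8.5601 °C

T_out = 8.56 °C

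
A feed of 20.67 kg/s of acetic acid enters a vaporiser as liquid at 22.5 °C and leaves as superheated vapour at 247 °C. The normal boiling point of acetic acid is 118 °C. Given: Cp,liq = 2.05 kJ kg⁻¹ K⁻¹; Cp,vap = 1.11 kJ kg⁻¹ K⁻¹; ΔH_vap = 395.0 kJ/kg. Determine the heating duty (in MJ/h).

Q = 54600 MJ/h

liquid 22.5→118 °C: 195.77 kJ/kg
vaporisation at 118 °C: 395 kJ/kg
vapour 118→247 °C: 143.19 kJ/kg
Δh = 195.77 + 395 + 143.19 = 733.97 kJ/kg
Q = ṁ·Δh = 20.67 kg/s × 733.97 kJ/kg = 15171 kJ/s
|Q| = 15171 kW = 54616 MJ/h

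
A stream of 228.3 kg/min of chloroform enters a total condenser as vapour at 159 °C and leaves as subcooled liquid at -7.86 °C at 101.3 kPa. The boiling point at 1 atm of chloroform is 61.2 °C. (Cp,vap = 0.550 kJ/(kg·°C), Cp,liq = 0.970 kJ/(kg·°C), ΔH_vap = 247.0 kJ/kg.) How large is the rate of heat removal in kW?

vapour 159→61.2 °C: -53.79 kJ/kg
condensation at 61.2 °C: -247 kJ/kg
liquid 61.2→-7.86 °C: -66.988 kJ/kg
Δh = -53.79 + -247 + -66.988 = -367.78 kJ/kg
Q = ṁ·Δh = 228.3 kg/min × -367.78 kJ/kg = -83964 kJ/min
|Q| = 1399.4 kW

Q_c = 1400 kW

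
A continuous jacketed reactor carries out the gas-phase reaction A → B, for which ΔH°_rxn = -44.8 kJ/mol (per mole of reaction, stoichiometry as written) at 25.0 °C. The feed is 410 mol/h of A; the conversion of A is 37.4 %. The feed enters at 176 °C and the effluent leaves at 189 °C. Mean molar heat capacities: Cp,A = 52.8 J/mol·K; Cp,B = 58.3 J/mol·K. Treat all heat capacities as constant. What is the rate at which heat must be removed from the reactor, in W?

Q_out = 1790 W

Extent of reaction ξ = 0.374 × 410 = 153.34 mol/h
Reaction term: ξ·ΔH°_rxn = 153.34 × -44.8 = -6869.6 kJ/h
Sensible, feed 176→25 °C: -3268.8 kJ/h
Outlet flows (mol/h): A 256.66, B 153.34
Sensible, products 25→189 °C: 3688.6 kJ/h
Q = ΔH = -6449.9 kJ/h = -1.7916 kW
Heat removed = 1791.6 W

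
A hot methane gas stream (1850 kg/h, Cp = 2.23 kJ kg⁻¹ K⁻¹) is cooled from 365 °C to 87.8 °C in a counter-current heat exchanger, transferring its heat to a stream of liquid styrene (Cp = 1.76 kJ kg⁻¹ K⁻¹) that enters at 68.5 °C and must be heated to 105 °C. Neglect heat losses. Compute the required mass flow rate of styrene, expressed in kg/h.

Heat released by hot stream: Q = 1850 × 2.23 × (365 − 87.8) = 1.1436e+06 kJ/h
Energy balance on cold side (adiabatic exchanger): Q = ṁ_c·Cp_c·(T_c,out − T_c,in)
ṁ_c = 1.1436e+06 / [1.76 × (105 − 68.5)] = 17802 kg/h

ṁ_c = 17800 kg/h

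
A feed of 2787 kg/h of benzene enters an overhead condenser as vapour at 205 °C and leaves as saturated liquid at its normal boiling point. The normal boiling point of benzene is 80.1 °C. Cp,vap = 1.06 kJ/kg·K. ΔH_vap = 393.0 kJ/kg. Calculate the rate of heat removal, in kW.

vapour 205→80.1 °C: -132.39 kJ/kg
condensation at 80.1 °C: -393 kJ/kg
Δh = -132.39 + -393 = -525.39 kJ/kg
Q = ṁ·Δh = 2787 kg/h × -525.39 kJ/kg = -1.4643e+06 kJ/h
|Q| = 406.74 kW

Q_c = 407 kW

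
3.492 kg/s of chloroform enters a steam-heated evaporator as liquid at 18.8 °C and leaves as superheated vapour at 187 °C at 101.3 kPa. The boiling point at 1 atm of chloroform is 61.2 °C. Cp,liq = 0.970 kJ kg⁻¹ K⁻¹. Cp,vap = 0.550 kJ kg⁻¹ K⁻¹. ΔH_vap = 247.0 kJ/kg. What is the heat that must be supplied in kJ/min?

liquid 18.8→61.2 °C: 41.128 kJ/kg
vaporisation at 61.2 °C: 247 kJ/kg
vapour 61.2→187 °C: 69.19 kJ/kg
Δh = 41.128 + 247 + 69.19 = 357.32 kJ/kg
Q = ṁ·Δh = 3.492 kg/s × 357.32 kJ/kg = 1247.8 kJ/s
|Q| = 1247.8 kW = 74865 kJ/min

Q = 74900 kJ/min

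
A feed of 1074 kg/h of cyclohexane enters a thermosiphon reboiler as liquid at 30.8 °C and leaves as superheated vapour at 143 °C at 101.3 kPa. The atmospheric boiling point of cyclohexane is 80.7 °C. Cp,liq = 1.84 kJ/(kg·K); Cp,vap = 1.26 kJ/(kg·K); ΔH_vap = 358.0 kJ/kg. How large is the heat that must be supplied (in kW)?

Q = 158 kW

liquid 30.8→80.7 °C: 91.816 kJ/kg
vaporisation at 80.7 °C: 358 kJ/kg
vapour 80.7→143 °C: 78.498 kJ/kg
Δh = 91.816 + 358 + 78.498 = 528.31 kJ/kg
Q = ṁ·Δh = 1074 kg/h × 528.31 kJ/kg = 567410 kJ/h
|Q| = 157.61 kW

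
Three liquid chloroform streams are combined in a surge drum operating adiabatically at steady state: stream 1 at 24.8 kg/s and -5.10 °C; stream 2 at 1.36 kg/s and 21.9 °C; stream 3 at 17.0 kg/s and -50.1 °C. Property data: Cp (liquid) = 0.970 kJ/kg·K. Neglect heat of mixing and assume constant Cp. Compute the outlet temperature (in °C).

Energy balance with Q = 0: Σ ṁᵢCp,ᵢ(T_out − Tᵢ) = 0
T_out = Σ ṁᵢCp,ᵢTᵢ / Σ ṁᵢCp,ᵢ
      = -919.94 / 41.865 = -21.974 °C

T_out = -22.0 °C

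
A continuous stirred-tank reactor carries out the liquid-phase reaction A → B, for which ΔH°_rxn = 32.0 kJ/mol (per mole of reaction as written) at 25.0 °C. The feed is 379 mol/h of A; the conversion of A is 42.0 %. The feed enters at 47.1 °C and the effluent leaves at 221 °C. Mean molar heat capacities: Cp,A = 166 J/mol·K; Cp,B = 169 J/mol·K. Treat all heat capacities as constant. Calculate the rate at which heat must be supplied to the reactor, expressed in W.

Q_in = 4480 W

Extent of reaction ξ = 0.420 × 379 = 159.18 mol/h
Reaction term: ξ·ΔH°_rxn = 159.18 × 32.0 = 5093.8 kJ/h
Sensible, feed 47.1→25 °C: -1390.4 kJ/h
Outlet flows (mol/h): A 219.82, B 159.18
Sensible, products 25→221 °C: 12425 kJ/h
Q = ΔH = 16128 kJ/h = 4.48 kW
Heat supplied = 4480 W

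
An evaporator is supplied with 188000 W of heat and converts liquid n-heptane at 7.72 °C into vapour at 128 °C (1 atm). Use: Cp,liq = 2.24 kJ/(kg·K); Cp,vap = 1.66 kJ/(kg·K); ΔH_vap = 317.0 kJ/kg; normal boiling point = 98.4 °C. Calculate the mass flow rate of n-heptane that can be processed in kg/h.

ṁ = 1190 kg/h

Δh = 2.24×(98.4−7.72) + 317.0 + 1.66×(128−98.4) = 569.26 kJ/kg
Q = 188000 W = 188 kJ/s = 676800 kJ/h
ṁ = Q/Δh = 676800 / 569.26 = 1188.9 kg/h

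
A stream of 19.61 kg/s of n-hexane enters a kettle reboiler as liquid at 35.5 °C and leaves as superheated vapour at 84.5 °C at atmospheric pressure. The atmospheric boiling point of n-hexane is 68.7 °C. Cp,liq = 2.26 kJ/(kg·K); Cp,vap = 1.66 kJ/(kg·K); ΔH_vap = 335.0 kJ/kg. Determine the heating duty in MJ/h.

liquid 35.5→68.7 °C: 75.032 kJ/kg
vaporisation at 68.7 °C: 335 kJ/kg
vapour 68.7→84.5 °C: 26.228 kJ/kg
Δh = 75.032 + 335 + 26.228 = 436.26 kJ/kg
Q = ṁ·Δh = 19.61 kg/s × 436.26 kJ/kg = 8555.1 kJ/s
|Q| = 8555.1 kW = 30798 MJ/h

Q = 30800 MJ/h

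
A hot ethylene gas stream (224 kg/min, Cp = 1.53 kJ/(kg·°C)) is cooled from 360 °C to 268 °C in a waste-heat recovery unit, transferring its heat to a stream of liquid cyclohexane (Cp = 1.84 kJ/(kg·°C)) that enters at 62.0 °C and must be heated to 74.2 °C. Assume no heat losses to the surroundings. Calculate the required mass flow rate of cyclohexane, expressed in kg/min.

ṁ_c = 1400 kg/min

Heat released by hot stream: Q = 224 × 1.53 × (360 − 268) = 31530 kJ/min
Energy balance on cold side (adiabatic exchanger): Q = ṁ_c·Cp_c·(T_c,out − T_c,in)
ṁ_c = 31530 / [1.84 × (74.2 − 62.0)] = 1404.6 kg/min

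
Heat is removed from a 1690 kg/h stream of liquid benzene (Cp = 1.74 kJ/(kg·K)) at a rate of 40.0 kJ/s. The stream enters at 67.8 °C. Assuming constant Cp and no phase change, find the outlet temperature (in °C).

Q = 40.0 kJ/s = 144000 kJ/h
ΔT = Q/(ṁ·Cp) = 144000/(1690×1.74) = 48.97 K
T_out = 67.8 − 48.97 = 18.83 °C

T_out = 18.8 °C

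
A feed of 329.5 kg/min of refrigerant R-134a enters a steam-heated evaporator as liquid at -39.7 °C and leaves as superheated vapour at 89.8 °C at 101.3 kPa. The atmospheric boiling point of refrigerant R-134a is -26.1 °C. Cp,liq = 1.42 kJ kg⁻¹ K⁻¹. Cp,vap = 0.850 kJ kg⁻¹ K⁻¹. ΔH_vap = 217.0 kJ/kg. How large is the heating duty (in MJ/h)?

liquid -39.7→-26.1 °C: 19.312 kJ/kg
vaporisation at -26.1 °C: 217 kJ/kg
vapour -26.1→89.8 °C: 98.515 kJ/kg
Δh = 19.312 + 217 + 98.515 = 334.83 kJ/kg
Q = ṁ·Δh = 329.5 kg/min × 334.83 kJ/kg = 110330 kJ/min
|Q| = 1838.8 kW = 6619.5 MJ/h

Q = 6620 MJ/h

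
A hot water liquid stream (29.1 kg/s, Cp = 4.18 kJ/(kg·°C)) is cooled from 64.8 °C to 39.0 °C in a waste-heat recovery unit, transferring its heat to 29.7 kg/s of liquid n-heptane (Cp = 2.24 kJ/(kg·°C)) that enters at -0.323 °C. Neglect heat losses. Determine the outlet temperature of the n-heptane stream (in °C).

T_c,out = 46.8 °C

Heat released by hot stream: Q = 29.1 × 4.18 × (64.8 − 39.0) = 3138.3 kJ/s
Energy balance on cold side (adiabatic exchanger): Q = ṁ_c·Cp_c·(T_c,out − T_c,in)
T_c,out = -0.323 + 3138.3/(29.7 × 2.24) = 46.849 °C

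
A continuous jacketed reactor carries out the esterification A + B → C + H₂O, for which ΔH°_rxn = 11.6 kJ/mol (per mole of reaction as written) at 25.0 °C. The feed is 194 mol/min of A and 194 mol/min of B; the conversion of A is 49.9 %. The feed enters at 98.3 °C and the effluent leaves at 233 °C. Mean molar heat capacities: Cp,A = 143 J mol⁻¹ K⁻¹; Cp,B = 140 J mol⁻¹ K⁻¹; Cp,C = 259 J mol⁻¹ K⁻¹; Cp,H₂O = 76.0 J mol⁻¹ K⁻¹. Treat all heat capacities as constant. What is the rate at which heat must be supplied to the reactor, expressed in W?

Extent of reaction ξ = 0.499 × 194 = 96.806 mol/min
Reaction term: ξ·ΔH°_rxn = 96.806 × 11.6 = 1122.9 kJ/min
Sensible, feed 98.3→25 °C: -4024.3 kJ/min
Outlet flows (mol/min): A 97.194, B 97.194, C 96.806, H₂O 96.806
Sensible, products 25→233 °C: 12467 kJ/min
Q = ΔH = 9565.3 kJ/min = 159.42 kW
Heat supplied = 159420 W

Q_in = 159000 W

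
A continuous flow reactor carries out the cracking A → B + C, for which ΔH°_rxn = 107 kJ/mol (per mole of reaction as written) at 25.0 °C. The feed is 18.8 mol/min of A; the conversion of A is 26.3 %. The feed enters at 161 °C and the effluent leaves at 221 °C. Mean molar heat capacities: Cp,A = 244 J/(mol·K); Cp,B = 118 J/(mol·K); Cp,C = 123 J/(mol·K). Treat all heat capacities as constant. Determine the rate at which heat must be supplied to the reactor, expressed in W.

Extent of reaction ξ = 0.263 × 18.8 = 4.9444 mol/min
Reaction term: ξ·ΔH°_rxn = 4.9444 × 107 = 529.05 kJ/min
Sensible, feed 161→25 °C: -623.86 kJ/min
Outlet flows (mol/min): A 13.856, B 4.9444, C 4.9444
Sensible, products 25→221 °C: 896.18 kJ/min
Q = ΔH = 801.38 kJ/min = 13.356 kW
Heat supplied = 13356 W

Q_in = 13400 W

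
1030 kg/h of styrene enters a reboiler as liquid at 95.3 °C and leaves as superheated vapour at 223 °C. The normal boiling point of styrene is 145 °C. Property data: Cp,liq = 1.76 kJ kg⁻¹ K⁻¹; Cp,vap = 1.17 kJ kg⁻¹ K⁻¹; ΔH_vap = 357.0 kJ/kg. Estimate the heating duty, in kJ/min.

Q = 9200 kJ/min

liquid 95.3→145 °C: 87.472 kJ/kg
vaporisation at 145 °C: 357 kJ/kg
vapour 145→223 °C: 91.26 kJ/kg
Δh = 87.472 + 357 + 91.26 = 535.73 kJ/kg
Q = ṁ·Δh = 1030 kg/h × 535.73 kJ/kg = 551800 kJ/h
|Q| = 153.28 kW = 9196.7 kJ/min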